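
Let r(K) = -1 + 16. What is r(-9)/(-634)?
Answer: -15/634 ≈ -0.023659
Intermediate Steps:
r(K) = 15
r(-9)/(-634) = 15/(-634) = 15*(-1/634) = -15/634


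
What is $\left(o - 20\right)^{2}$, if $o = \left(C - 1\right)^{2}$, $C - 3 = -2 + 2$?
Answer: $256$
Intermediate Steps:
$C = 3$ ($C = 3 + \left(-2 + 2\right) = 3 + 0 = 3$)
$o = 4$ ($o = \left(3 - 1\right)^{2} = 2^{2} = 4$)
$\left(o - 20\right)^{2} = \left(4 - 20\right)^{2} = \left(-16\right)^{2} = 256$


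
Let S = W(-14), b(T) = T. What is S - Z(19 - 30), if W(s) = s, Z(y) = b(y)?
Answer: -3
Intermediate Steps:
Z(y) = y
S = -14
S - Z(19 - 30) = -14 - (19 - 30) = -14 - 1*(-11) = -14 + 11 = -3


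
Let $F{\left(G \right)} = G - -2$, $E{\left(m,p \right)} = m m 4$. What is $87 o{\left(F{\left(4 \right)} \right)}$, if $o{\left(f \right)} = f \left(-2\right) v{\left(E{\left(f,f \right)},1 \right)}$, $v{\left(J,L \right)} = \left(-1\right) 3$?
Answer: $3132$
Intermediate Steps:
$E{\left(m,p \right)} = 4 m^{2}$ ($E{\left(m,p \right)} = m^{2} \cdot 4 = 4 m^{2}$)
$v{\left(J,L \right)} = -3$
$F{\left(G \right)} = 2 + G$ ($F{\left(G \right)} = G + 2 = 2 + G$)
$o{\left(f \right)} = 6 f$ ($o{\left(f \right)} = f \left(-2\right) \left(-3\right) = - 2 f \left(-3\right) = 6 f$)
$87 o{\left(F{\left(4 \right)} \right)} = 87 \cdot 6 \left(2 + 4\right) = 87 \cdot 6 \cdot 6 = 87 \cdot 36 = 3132$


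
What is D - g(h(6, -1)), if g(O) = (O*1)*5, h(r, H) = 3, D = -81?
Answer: -96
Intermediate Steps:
g(O) = 5*O (g(O) = O*5 = 5*O)
D - g(h(6, -1)) = -81 - 5*3 = -81 - 1*15 = -81 - 15 = -96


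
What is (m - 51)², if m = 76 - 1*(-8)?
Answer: 1089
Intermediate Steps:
m = 84 (m = 76 + 8 = 84)
(m - 51)² = (84 - 51)² = 33² = 1089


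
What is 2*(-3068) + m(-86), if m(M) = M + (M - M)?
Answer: -6222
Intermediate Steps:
m(M) = M (m(M) = M + 0 = M)
2*(-3068) + m(-86) = 2*(-3068) - 86 = -6136 - 86 = -6222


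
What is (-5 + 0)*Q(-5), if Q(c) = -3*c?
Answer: -75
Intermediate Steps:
(-5 + 0)*Q(-5) = (-5 + 0)*(-3*(-5)) = -5*15 = -75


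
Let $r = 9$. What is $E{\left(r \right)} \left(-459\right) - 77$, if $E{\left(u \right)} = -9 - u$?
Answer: $8185$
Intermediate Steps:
$E{\left(r \right)} \left(-459\right) - 77 = \left(-9 - 9\right) \left(-459\right) - 77 = \left(-18\right) \left(-459\right) - 77 = 8262 - 77 = 8185$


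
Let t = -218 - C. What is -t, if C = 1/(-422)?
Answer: 91995/422 ≈ 218.00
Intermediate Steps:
C = -1/422 ≈ -0.0023697
t = -91995/422 (t = -218 - 1*(-1/422) = -218 + 1/422 = -91995/422 ≈ -218.00)
-t = -1*(-91995/422) = 91995/422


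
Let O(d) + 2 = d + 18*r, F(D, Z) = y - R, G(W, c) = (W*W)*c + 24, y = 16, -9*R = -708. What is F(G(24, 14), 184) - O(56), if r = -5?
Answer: -80/3 ≈ -26.667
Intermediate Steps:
R = 236/3 (R = -1/9*(-708) = 236/3 ≈ 78.667)
G(W, c) = 24 + c*W**2 (G(W, c) = W**2*c + 24 = c*W**2 + 24 = 24 + c*W**2)
F(D, Z) = -188/3 (F(D, Z) = 16 - 1*236/3 = 16 - 236/3 = -188/3)
O(d) = -92 + d (O(d) = -2 + (d + 18*(-5)) = -2 + (d - 90) = -2 + (-90 + d) = -92 + d)
F(G(24, 14), 184) - O(56) = -188/3 - (-92 + 56) = -188/3 - 1*(-36) = -188/3 + 36 = -80/3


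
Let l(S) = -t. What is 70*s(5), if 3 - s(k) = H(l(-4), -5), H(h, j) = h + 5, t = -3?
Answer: -350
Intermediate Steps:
l(S) = 3 (l(S) = -1*(-3) = 3)
H(h, j) = 5 + h
s(k) = -5 (s(k) = 3 - (5 + 3) = 3 - 1*8 = 3 - 8 = -5)
70*s(5) = 70*(-5) = -350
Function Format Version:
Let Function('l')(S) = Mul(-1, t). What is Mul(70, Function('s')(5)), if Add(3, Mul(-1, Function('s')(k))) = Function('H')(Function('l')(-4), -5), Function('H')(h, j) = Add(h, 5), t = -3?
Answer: -350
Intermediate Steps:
Function('l')(S) = 3 (Function('l')(S) = Mul(-1, -3) = 3)
Function('H')(h, j) = Add(5, h)
Function('s')(k) = -5 (Function('s')(k) = Add(3, Mul(-1, Add(5, 3))) = Add(3, Mul(-1, 8)) = Add(3, -8) = -5)
Mul(70, Function('s')(5)) = Mul(70, -5) = -350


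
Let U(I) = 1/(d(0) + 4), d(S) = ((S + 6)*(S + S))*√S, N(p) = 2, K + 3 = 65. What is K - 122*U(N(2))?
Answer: 63/2 ≈ 31.500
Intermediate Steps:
K = 62 (K = -3 + 65 = 62)
d(S) = 2*S^(3/2)*(6 + S) (d(S) = ((6 + S)*(2*S))*√S = (2*S*(6 + S))*√S = 2*S^(3/2)*(6 + S))
U(I) = ¼ (U(I) = 1/(2*0^(3/2)*(6 + 0) + 4) = 1/(2*0*6 + 4) = 1/(0 + 4) = 1/4 = ¼)
K - 122*U(N(2)) = 62 - 122*¼ = 62 - 61/2 = 63/2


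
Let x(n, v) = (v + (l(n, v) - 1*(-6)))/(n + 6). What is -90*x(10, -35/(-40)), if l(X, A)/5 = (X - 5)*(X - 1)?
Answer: -83475/64 ≈ -1304.3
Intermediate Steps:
l(X, A) = 5*(-1 + X)*(-5 + X) (l(X, A) = 5*((X - 5)*(X - 1)) = 5*((-5 + X)*(-1 + X)) = 5*((-1 + X)*(-5 + X)) = 5*(-1 + X)*(-5 + X))
x(n, v) = (31 + v - 30*n + 5*n²)/(6 + n) (x(n, v) = (v + ((25 - 30*n + 5*n²) - 1*(-6)))/(n + 6) = (v + ((25 - 30*n + 5*n²) + 6))/(6 + n) = (v + (31 - 30*n + 5*n²))/(6 + n) = (31 + v - 30*n + 5*n²)/(6 + n))
-90*x(10, -35/(-40)) = -90*(31 - 35/(-40) - 30*10 + 5*10²)/(6 + 10) = -90*(31 - 35*(-1/40) - 300 + 5*100)/16 = -45*(31 + 7/8 - 300 + 500)/8 = -45*1855/(8*8) = -90*1855/128 = -83475/64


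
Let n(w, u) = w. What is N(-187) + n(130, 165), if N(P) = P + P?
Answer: -244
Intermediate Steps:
N(P) = 2*P
N(-187) + n(130, 165) = 2*(-187) + 130 = -374 + 130 = -244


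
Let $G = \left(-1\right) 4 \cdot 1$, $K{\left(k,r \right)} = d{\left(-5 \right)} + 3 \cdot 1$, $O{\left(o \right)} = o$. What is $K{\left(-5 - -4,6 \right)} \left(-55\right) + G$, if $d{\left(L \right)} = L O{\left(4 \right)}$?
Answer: $931$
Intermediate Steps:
$d{\left(L \right)} = 4 L$ ($d{\left(L \right)} = L 4 = 4 L$)
$K{\left(k,r \right)} = -17$ ($K{\left(k,r \right)} = 4 \left(-5\right) + 3 \cdot 1 = -20 + 3 = -17$)
$G = -4$ ($G = \left(-4\right) 1 = -4$)
$K{\left(-5 - -4,6 \right)} \left(-55\right) + G = \left(-17\right) \left(-55\right) - 4 = 935 - 4 = 931$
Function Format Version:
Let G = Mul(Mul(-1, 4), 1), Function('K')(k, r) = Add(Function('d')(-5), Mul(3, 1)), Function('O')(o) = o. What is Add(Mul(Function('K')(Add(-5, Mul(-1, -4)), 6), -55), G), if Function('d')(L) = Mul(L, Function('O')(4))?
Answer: 931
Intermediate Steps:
Function('d')(L) = Mul(4, L) (Function('d')(L) = Mul(L, 4) = Mul(4, L))
Function('K')(k, r) = -17 (Function('K')(k, r) = Add(Mul(4, -5), Mul(3, 1)) = Add(-20, 3) = -17)
G = -4 (G = Mul(-4, 1) = -4)
Add(Mul(Function('K')(Add(-5, Mul(-1, -4)), 6), -55), G) = Add(Mul(-17, -55), -4) = Add(935, -4) = 931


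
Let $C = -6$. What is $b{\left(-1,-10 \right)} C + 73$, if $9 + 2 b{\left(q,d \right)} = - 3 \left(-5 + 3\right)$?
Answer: $82$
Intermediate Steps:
$b{\left(q,d \right)} = - \frac{3}{2}$ ($b{\left(q,d \right)} = - \frac{9}{2} + \frac{\left(-3\right) \left(-5 + 3\right)}{2} = - \frac{9}{2} + \frac{\left(-3\right) \left(-2\right)}{2} = - \frac{9}{2} + \frac{1}{2} \cdot 6 = - \frac{9}{2} + 3 = - \frac{3}{2}$)
$b{\left(-1,-10 \right)} C + 73 = \left(- \frac{3}{2}\right) \left(-6\right) + 73 = 9 + 73 = 82$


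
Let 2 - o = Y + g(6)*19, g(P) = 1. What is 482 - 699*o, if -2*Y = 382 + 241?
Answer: -410747/2 ≈ -2.0537e+5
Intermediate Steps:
Y = -623/2 (Y = -(382 + 241)/2 = -1/2*623 = -623/2 ≈ -311.50)
o = 589/2 (o = 2 - (-623/2 + 1*19) = 2 - (-623/2 + 19) = 2 - 1*(-585/2) = 2 + 585/2 = 589/2 ≈ 294.50)
482 - 699*o = 482 - 699*589/2 = 482 - 411711/2 = -410747/2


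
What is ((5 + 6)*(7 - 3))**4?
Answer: 3748096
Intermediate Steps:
((5 + 6)*(7 - 3))**4 = (11*4)**4 = 44**4 = 3748096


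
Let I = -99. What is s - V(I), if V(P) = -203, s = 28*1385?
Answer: 38983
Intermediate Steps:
s = 38780
s - V(I) = 38780 - 1*(-203) = 38780 + 203 = 38983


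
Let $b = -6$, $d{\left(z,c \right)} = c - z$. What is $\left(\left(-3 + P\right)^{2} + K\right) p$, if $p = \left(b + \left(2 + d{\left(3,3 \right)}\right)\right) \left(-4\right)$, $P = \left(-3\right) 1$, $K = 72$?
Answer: $1728$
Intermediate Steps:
$P = -3$
$p = 16$ ($p = \left(-6 + \left(2 + \left(3 - 3\right)\right)\right) \left(-4\right) = \left(-6 + \left(2 + 0\right)\right) \left(-4\right) = \left(-6 + 2\right) \left(-4\right) = \left(-4\right) \left(-4\right) = 16$)
$\left(\left(-3 + P\right)^{2} + K\right) p = \left(\left(-3 - 3\right)^{2} + 72\right) 16 = \left(\left(-6\right)^{2} + 72\right) 16 = \left(36 + 72\right) 16 = 108 \cdot 16 = 1728$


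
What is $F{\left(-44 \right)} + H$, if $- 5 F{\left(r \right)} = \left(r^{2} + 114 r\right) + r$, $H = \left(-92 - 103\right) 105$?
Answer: $- \frac{99251}{5} \approx -19850.0$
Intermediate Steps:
$H = -20475$ ($H = \left(-195\right) 105 = -20475$)
$F{\left(r \right)} = - 23 r - \frac{r^{2}}{5}$ ($F{\left(r \right)} = - \frac{\left(r^{2} + 114 r\right) + r}{5} = - \frac{r^{2} + 115 r}{5} = - 23 r - \frac{r^{2}}{5}$)
$F{\left(-44 \right)} + H = \left(- \frac{1}{5}\right) \left(-44\right) \left(115 - 44\right) - 20475 = \left(- \frac{1}{5}\right) \left(-44\right) 71 - 20475 = \frac{3124}{5} - 20475 = - \frac{99251}{5}$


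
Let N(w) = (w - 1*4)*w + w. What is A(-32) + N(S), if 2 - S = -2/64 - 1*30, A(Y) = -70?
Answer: 880545/1024 ≈ 859.91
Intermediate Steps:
S = 1025/32 (S = 2 - (-2/64 - 1*30) = 2 - (-2*1/64 - 30) = 2 - (-1/32 - 30) = 2 - 1*(-961/32) = 2 + 961/32 = 1025/32 ≈ 32.031)
N(w) = w + w*(-4 + w) (N(w) = (w - 4)*w + w = (-4 + w)*w + w = w*(-4 + w) + w = w + w*(-4 + w))
A(-32) + N(S) = -70 + 1025*(-3 + 1025/32)/32 = -70 + (1025/32)*(929/32) = -70 + 952225/1024 = 880545/1024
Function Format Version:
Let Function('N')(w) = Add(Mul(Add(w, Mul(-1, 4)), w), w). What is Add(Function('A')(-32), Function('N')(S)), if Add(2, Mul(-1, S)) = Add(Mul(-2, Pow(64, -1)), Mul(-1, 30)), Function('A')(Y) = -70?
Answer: Rational(880545, 1024) ≈ 859.91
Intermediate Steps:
S = Rational(1025, 32) (S = Add(2, Mul(-1, Add(Mul(-2, Pow(64, -1)), Mul(-1, 30)))) = Add(2, Mul(-1, Add(Mul(-2, Rational(1, 64)), -30))) = Add(2, Mul(-1, Add(Rational(-1, 32), -30))) = Add(2, Mul(-1, Rational(-961, 32))) = Add(2, Rational(961, 32)) = Rational(1025, 32) ≈ 32.031)
Function('N')(w) = Add(w, Mul(w, Add(-4, w))) (Function('N')(w) = Add(Mul(Add(w, -4), w), w) = Add(Mul(Add(-4, w), w), w) = Add(Mul(w, Add(-4, w)), w) = Add(w, Mul(w, Add(-4, w))))
Add(Function('A')(-32), Function('N')(S)) = Add(-70, Mul(Rational(1025, 32), Add(-3, Rational(1025, 32)))) = Add(-70, Mul(Rational(1025, 32), Rational(929, 32))) = Add(-70, Rational(952225, 1024)) = Rational(880545, 1024)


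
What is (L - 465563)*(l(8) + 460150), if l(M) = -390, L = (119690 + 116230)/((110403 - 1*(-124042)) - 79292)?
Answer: -33209963718287440/155153 ≈ -2.1405e+11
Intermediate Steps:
L = 235920/155153 (L = 235920/((110403 + 124042) - 79292) = 235920/(234445 - 79292) = 235920/155153 ≈ 1.5206)
(L - 465563)*(l(8) + 460150) = (235920/155153 - 465563)*(-390 + 460150) = -72233260219/155153*459760 = -33209963718287440/155153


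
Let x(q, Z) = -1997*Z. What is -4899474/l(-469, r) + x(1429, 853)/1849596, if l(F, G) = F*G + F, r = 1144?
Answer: 1163898739757/141891757140 ≈ 8.2027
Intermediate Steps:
l(F, G) = F + F*G
-4899474/l(-469, r) + x(1429, 853)/1849596 = -4899474*(-1/(469*(1 + 1144))) - 1997*853/1849596 = -4899474/((-469*1145)) - 1703441*1/1849596 = -4899474/(-537005) - 1703441/1849596 = -4899474*(-1/537005) - 1703441/1849596 = 4899474/537005 - 1703441/1849596 = 1163898739757/141891757140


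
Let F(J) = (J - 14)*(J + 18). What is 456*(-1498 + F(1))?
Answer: -795720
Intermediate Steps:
F(J) = (-14 + J)*(18 + J)
456*(-1498 + F(1)) = 456*(-1498 + (-252 + 1² + 4*1)) = 456*(-1498 + (-252 + 1 + 4)) = 456*(-1498 - 247) = 456*(-1745) = -795720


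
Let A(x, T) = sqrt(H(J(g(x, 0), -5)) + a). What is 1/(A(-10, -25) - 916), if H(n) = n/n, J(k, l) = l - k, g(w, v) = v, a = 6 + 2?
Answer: -1/913 ≈ -0.0010953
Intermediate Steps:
a = 8
H(n) = 1
A(x, T) = 3 (A(x, T) = sqrt(1 + 8) = sqrt(9) = 3)
1/(A(-10, -25) - 916) = 1/(3 - 916) = 1/(-913) = -1/913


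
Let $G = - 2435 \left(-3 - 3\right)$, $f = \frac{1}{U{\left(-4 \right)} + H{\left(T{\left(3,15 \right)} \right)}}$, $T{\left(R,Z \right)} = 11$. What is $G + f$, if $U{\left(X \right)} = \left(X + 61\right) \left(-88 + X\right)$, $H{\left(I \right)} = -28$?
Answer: $\frac{77023919}{5272} \approx 14610.0$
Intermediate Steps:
$U{\left(X \right)} = \left(-88 + X\right) \left(61 + X\right)$ ($U{\left(X \right)} = \left(61 + X\right) \left(-88 + X\right) = \left(-88 + X\right) \left(61 + X\right)$)
$f = - \frac{1}{5272}$ ($f = \frac{1}{\left(-5368 + \left(-4\right)^{2} - -108\right) - 28} = \frac{1}{\left(-5368 + 16 + 108\right) - 28} = \frac{1}{-5244 - 28} = \frac{1}{-5272} = - \frac{1}{5272} \approx -0.00018968$)
$G = 14610$ ($G = \left(-2435\right) \left(-6\right) = 14610$)
$G + f = 14610 - \frac{1}{5272} = \frac{77023919}{5272}$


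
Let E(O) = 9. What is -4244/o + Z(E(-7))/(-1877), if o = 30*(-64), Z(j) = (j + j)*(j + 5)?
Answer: 1870537/900960 ≈ 2.0762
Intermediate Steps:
Z(j) = 2*j*(5 + j) (Z(j) = (2*j)*(5 + j) = 2*j*(5 + j))
o = -1920
-4244/o + Z(E(-7))/(-1877) = -4244/(-1920) + (2*9*(5 + 9))/(-1877) = -4244*(-1/1920) + (2*9*14)*(-1/1877) = 1061/480 + 252*(-1/1877) = 1061/480 - 252/1877 = 1870537/900960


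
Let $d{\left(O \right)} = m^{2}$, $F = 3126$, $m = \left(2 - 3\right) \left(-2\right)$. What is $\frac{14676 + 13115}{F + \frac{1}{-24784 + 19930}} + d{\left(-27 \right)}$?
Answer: $\frac{195591926}{15173603} \approx 12.89$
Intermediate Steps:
$m = 2$ ($m = \left(-1\right) \left(-2\right) = 2$)
$d{\left(O \right)} = 4$ ($d{\left(O \right)} = 2^{2} = 4$)
$\frac{14676 + 13115}{F + \frac{1}{-24784 + 19930}} + d{\left(-27 \right)} = \frac{14676 + 13115}{3126 + \frac{1}{-24784 + 19930}} + 4 = \frac{27791}{3126 + \frac{1}{-4854}} + 4 = \frac{27791}{3126 - \frac{1}{4854}} + 4 = \frac{27791}{\frac{15173603}{4854}} + 4 = 27791 \cdot \frac{4854}{15173603} + 4 = \frac{134897514}{15173603} + 4 = \frac{195591926}{15173603}$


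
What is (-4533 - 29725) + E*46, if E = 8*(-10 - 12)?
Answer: -42354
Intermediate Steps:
E = -176 (E = 8*(-22) = -176)
(-4533 - 29725) + E*46 = (-4533 - 29725) - 176*46 = -34258 - 8096 = -42354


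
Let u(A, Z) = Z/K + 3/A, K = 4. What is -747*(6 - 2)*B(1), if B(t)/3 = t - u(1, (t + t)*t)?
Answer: 22410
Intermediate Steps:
u(A, Z) = 3/A + Z/4 (u(A, Z) = Z/4 + 3/A = 3/A + Z/4)
B(t) = -9 + 3*t - 3*t²/2 (B(t) = 3*(t - (3/1 + ((t + t)*t)/4)) = 3*(t - (3*1 + ((2*t)*t)/4)) = 3*(t - (3 + (2*t²)/4)) = 3*(t - (3 + t²/2)) = 3*(t + (-3 - t²/2)) = 3*(-3 + t - t²/2) = -9 + 3*t - 3*t²/2)
-747*(6 - 2)*B(1) = -747*(6 - 2)*(-9 + 3*1 - 3/2*1²) = -2988*(-9 + 3 - 3/2*1) = -2988*(-9 + 3 - 3/2) = -2988*(-15)/2 = -747*(-30) = 22410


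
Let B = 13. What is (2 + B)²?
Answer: 225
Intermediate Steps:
(2 + B)² = (2 + 13)² = 15² = 225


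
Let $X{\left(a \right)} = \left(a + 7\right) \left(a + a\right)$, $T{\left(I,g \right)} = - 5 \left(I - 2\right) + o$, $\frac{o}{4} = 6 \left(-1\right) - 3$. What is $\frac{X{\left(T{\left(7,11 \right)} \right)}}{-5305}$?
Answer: $- \frac{6588}{5305} \approx -1.2418$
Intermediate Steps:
$o = -36$ ($o = 4 \left(6 \left(-1\right) - 3\right) = 4 \left(-6 - 3\right) = 4 \left(-9\right) = -36$)
$T{\left(I,g \right)} = -26 - 5 I$ ($T{\left(I,g \right)} = - 5 \left(I - 2\right) - 36 = - 5 \left(-2 + I\right) - 36 = \left(10 - 5 I\right) - 36 = -26 - 5 I$)
$X{\left(a \right)} = 2 a \left(7 + a\right)$ ($X{\left(a \right)} = \left(7 + a\right) 2 a = 2 a \left(7 + a\right)$)
$\frac{X{\left(T{\left(7,11 \right)} \right)}}{-5305} = \frac{2 \left(-26 - 35\right) \left(7 - 61\right)}{-5305} = 2 \left(-26 - 35\right) \left(7 - 61\right) \left(- \frac{1}{5305}\right) = 2 \left(-61\right) \left(7 - 61\right) \left(- \frac{1}{5305}\right) = 2 \left(-61\right) \left(-54\right) \left(- \frac{1}{5305}\right) = 6588 \left(- \frac{1}{5305}\right) = - \frac{6588}{5305}$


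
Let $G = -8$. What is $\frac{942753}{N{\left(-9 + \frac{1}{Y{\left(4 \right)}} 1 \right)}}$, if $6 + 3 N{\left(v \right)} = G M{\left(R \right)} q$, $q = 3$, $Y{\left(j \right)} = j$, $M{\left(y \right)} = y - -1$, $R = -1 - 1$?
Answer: $\frac{314251}{2} \approx 1.5713 \cdot 10^{5}$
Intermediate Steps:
$R = -2$
$M{\left(y \right)} = 1 + y$ ($M{\left(y \right)} = y + 1 = 1 + y$)
$N{\left(v \right)} = 6$ ($N{\left(v \right)} = -2 + \frac{- 8 \left(1 - 2\right) 3}{3} = -2 + \frac{\left(-8\right) \left(-1\right) 3}{3} = -2 + \frac{8 \cdot 3}{3} = -2 + \frac{1}{3} \cdot 24 = -2 + 8 = 6$)
$\frac{942753}{N{\left(-9 + \frac{1}{Y{\left(4 \right)}} 1 \right)}} = \frac{942753}{6} = 942753 \cdot \frac{1}{6} = \frac{314251}{2}$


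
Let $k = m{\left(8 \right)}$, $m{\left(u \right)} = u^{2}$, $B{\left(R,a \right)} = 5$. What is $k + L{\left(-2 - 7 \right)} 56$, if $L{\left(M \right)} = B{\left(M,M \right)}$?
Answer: $344$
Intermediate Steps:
$L{\left(M \right)} = 5$
$k = 64$ ($k = 8^{2} = 64$)
$k + L{\left(-2 - 7 \right)} 56 = 64 + 5 \cdot 56 = 64 + 280 = 344$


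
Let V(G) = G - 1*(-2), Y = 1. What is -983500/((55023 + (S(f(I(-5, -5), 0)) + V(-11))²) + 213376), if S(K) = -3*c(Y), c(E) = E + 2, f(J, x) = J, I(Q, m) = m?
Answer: -140500/38389 ≈ -3.6599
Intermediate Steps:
c(E) = 2 + E
V(G) = 2 + G (V(G) = G + 2 = 2 + G)
S(K) = -9 (S(K) = -3*(2 + 1) = -3*3 = -9)
-983500/((55023 + (S(f(I(-5, -5), 0)) + V(-11))²) + 213376) = -983500/((55023 + (-9 + (2 - 11))²) + 213376) = -983500/((55023 + (-9 - 9)²) + 213376) = -983500/((55023 + (-18)²) + 213376) = -983500/((55023 + 324) + 213376) = -983500/(55347 + 213376) = -983500/268723 = -983500*1/268723 = -140500/38389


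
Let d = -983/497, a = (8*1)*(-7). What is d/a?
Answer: 983/27832 ≈ 0.035319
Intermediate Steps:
a = -56 (a = 8*(-7) = -56)
d = -983/497 (d = -983*1/497 = -983/497 ≈ -1.9779)
d/a = -983/497/(-56) = -983/497*(-1/56) = 983/27832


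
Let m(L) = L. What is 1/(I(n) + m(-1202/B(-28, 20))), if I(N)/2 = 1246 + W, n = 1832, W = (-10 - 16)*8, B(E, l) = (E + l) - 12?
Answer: 10/21361 ≈ 0.00046814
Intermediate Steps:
B(E, l) = -12 + E + l
W = -208 (W = -26*8 = -208)
I(N) = 2076 (I(N) = 2*(1246 - 208) = 2*1038 = 2076)
1/(I(n) + m(-1202/B(-28, 20))) = 1/(2076 - 1202/(-12 - 28 + 20)) = 1/(2076 - 1202/(-20)) = 1/(2076 - 1202*(-1/20)) = 1/(2076 + 601/10) = 1/(21361/10) = 10/21361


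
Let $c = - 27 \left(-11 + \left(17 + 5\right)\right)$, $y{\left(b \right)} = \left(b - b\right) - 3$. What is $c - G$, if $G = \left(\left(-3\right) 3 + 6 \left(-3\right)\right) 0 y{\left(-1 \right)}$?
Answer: $-297$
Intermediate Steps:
$y{\left(b \right)} = -3$ ($y{\left(b \right)} = 0 - 3 = -3$)
$G = 0$ ($G = \left(\left(-3\right) 3 + 6 \left(-3\right)\right) 0 \left(-3\right) = \left(-9 - 18\right) 0 \left(-3\right) = \left(-27\right) 0 \left(-3\right) = 0 \left(-3\right) = 0$)
$c = -297$ ($c = - 27 \left(-11 + 22\right) = \left(-27\right) 11 = -297$)
$c - G = -297 - 0 = -297 + 0 = -297$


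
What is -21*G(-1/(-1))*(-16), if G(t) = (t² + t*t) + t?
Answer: 1008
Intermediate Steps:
G(t) = t + 2*t² (G(t) = (t² + t²) + t = 2*t² + t = t + 2*t²)
-21*G(-1/(-1))*(-16) = -21*(-1/(-1))*(1 + 2*(-1/(-1)))*(-16) = -21*(-1*(-1))*(1 + 2*(-1*(-1)))*(-16) = -21*(1 + 2*1)*(-16) = -21*(1 + 2)*(-16) = -21*3*(-16) = -63*(-16) = 1008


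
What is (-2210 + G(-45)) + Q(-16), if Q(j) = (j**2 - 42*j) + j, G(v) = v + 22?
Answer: -1321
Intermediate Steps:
G(v) = 22 + v
Q(j) = j**2 - 41*j
(-2210 + G(-45)) + Q(-16) = (-2210 + (22 - 45)) - 16*(-41 - 16) = (-2210 - 23) - 16*(-57) = -2233 + 912 = -1321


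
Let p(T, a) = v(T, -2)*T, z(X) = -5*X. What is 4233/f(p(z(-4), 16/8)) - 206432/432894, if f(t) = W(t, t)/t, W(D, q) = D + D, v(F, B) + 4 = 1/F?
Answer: 916013719/432894 ≈ 2116.0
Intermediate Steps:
v(F, B) = -4 + 1/F
W(D, q) = 2*D
p(T, a) = T*(-4 + 1/T) (p(T, a) = (-4 + 1/T)*T = T*(-4 + 1/T))
f(t) = 2 (f(t) = (2*t)/t = 2)
4233/f(p(z(-4), 16/8)) - 206432/432894 = 4233/2 - 206432/432894 = 4233*(½) - 206432*1/432894 = 4233/2 - 103216/216447 = 916013719/432894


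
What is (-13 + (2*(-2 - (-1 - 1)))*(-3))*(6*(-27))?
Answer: 2106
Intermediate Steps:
(-13 + (2*(-2 - (-1 - 1)))*(-3))*(6*(-27)) = (-13 + (2*(-2 - 1*(-2)))*(-3))*(-162) = (-13 + (2*(-2 + 2))*(-3))*(-162) = (-13 + (2*0)*(-3))*(-162) = (-13 + 0*(-3))*(-162) = (-13 + 0)*(-162) = -13*(-162) = 2106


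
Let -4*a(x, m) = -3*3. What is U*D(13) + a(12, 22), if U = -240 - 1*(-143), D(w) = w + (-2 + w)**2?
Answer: -51983/4 ≈ -12996.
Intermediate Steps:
a(x, m) = 9/4 (a(x, m) = -(-3)*3/4 = -1/4*(-9) = 9/4)
U = -97 (U = -240 + 143 = -97)
U*D(13) + a(12, 22) = -97*(13 + (-2 + 13)**2) + 9/4 = -97*(13 + 11**2) + 9/4 = -97*(13 + 121) + 9/4 = -97*134 + 9/4 = -12998 + 9/4 = -51983/4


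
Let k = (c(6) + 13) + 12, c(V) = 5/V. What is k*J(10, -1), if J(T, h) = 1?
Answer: 155/6 ≈ 25.833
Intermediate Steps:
k = 155/6 (k = (5/6 + 13) + 12 = (5*(⅙) + 13) + 12 = (⅚ + 13) + 12 = 83/6 + 12 = 155/6 ≈ 25.833)
k*J(10, -1) = (155/6)*1 = 155/6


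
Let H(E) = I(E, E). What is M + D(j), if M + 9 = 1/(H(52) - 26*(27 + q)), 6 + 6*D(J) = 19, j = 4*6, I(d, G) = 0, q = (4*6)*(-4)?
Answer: -2043/299 ≈ -6.8328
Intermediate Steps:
q = -96 (q = 24*(-4) = -96)
j = 24
D(J) = 13/6 (D(J) = -1 + (⅙)*19 = -1 + 19/6 = 13/6)
H(E) = 0
M = -16145/1794 (M = -9 + 1/(0 - 26*(27 - 96)) = -9 + 1/(0 - 26*(-69)) = -9 + 1/(0 + 1794) = -9 + 1/1794 = -16145/1794 ≈ -8.9994)
M + D(j) = -16145/1794 + 13/6 = -2043/299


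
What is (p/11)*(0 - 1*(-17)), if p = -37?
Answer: -629/11 ≈ -57.182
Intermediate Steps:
(p/11)*(0 - 1*(-17)) = (-37/11)*(0 - 1*(-17)) = (-37*1/11)*(0 + 17) = -37/11*17 = -629/11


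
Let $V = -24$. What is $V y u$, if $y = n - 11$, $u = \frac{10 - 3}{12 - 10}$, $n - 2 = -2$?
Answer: $924$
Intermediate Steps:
$n = 0$ ($n = 2 - 2 = 0$)
$u = \frac{7}{2} \approx 3.5$
$y = -11$ ($y = 0 - 11 = -11$)
$V y u = \left(-24\right) \left(-11\right) \frac{7}{2} = 264 \cdot \frac{7}{2} = 924$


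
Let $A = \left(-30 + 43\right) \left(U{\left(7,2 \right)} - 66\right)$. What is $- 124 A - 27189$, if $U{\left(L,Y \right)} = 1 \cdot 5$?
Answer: $71143$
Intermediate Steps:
$U{\left(L,Y \right)} = 5$
$A = -793$ ($A = \left(-30 + 43\right) \left(5 - 66\right) = 13 \left(-61\right) = -793$)
$- 124 A - 27189 = \left(-124\right) \left(-793\right) - 27189 = 98332 - 27189 = 71143$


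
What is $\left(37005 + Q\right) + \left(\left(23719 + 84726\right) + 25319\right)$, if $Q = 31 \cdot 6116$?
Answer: $360365$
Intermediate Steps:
$Q = 189596$
$\left(37005 + Q\right) + \left(\left(23719 + 84726\right) + 25319\right) = \left(37005 + 189596\right) + \left(\left(23719 + 84726\right) + 25319\right) = 226601 + \left(108445 + 25319\right) = 226601 + 133764 = 360365$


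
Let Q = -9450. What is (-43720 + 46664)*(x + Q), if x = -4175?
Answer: -40112000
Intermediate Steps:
(-43720 + 46664)*(x + Q) = (-43720 + 46664)*(-4175 - 9450) = 2944*(-13625) = -40112000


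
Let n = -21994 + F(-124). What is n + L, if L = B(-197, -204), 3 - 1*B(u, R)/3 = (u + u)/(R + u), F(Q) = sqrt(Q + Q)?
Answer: -8817167/401 + 2*I*sqrt(62) ≈ -21988.0 + 15.748*I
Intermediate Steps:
F(Q) = sqrt(2)*sqrt(Q) (F(Q) = sqrt(2*Q) = sqrt(2)*sqrt(Q))
n = -21994 + 2*I*sqrt(62) (n = -21994 + sqrt(2)*sqrt(-124) = -21994 + sqrt(2)*(2*I*sqrt(31)) = -21994 + 2*I*sqrt(62) ≈ -21994.0 + 15.748*I)
B(u, R) = 9 - 6*u/(R + u) (B(u, R) = 9 - 3*(u + u)/(R + u) = 9 - 3*2*u/(R + u) = 9 - 6*u/(R + u))
L = 2427/401 (L = 3*(-197 + 3*(-204))/(-204 - 197) = 3*(-197 - 612)/(-401) = 3*(-1/401)*(-809) = 2427/401 ≈ 6.0524)
n + L = (-21994 + 2*I*sqrt(62)) + 2427/401 = -8817167/401 + 2*I*sqrt(62)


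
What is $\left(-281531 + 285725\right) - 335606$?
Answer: $-331412$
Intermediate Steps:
$\left(-281531 + 285725\right) - 335606 = 4194 - 335606 = -331412$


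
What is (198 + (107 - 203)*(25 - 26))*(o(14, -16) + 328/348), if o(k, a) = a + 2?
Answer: -111328/29 ≈ -3838.9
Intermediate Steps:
o(k, a) = 2 + a
(198 + (107 - 203)*(25 - 26))*(o(14, -16) + 328/348) = (198 + (107 - 203)*(25 - 26))*((2 - 16) + 328/348) = (198 - 96*(-1))*(-14 + 328*(1/348)) = (198 + 96)*(-14 + 82/87) = 294*(-1136/87) = -111328/29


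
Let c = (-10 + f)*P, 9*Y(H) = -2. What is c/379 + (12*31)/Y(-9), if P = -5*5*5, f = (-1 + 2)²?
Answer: -633321/379 ≈ -1671.0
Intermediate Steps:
f = 1 (f = 1² = 1)
Y(H) = -2/9 (Y(H) = (⅑)*(-2) = -2/9)
P = -125 (P = -25*5 = -125)
c = 1125 (c = (-10 + 1)*(-125) = -9*(-125) = 1125)
c/379 + (12*31)/Y(-9) = 1125/379 + (12*31)/(-2/9) = 1125*(1/379) + 372*(-9/2) = 1125/379 - 1674 = -633321/379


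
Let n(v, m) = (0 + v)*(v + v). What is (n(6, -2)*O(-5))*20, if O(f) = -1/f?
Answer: 288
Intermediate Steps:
n(v, m) = 2*v² (n(v, m) = v*(2*v) = 2*v²)
(n(6, -2)*O(-5))*20 = ((2*6²)*(-1/(-5)))*20 = ((2*36)*(-1*(-⅕)))*20 = (72*(⅕))*20 = (72/5)*20 = 288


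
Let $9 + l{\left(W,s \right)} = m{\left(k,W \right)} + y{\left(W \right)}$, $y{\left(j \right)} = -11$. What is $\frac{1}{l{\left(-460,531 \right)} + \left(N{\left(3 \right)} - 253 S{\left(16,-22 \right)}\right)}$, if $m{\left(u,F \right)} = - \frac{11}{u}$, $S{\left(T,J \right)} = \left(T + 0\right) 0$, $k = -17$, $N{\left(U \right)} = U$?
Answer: $- \frac{17}{278} \approx -0.061151$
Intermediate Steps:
$S{\left(T,J \right)} = 0$ ($S{\left(T,J \right)} = T 0 = 0$)
$l{\left(W,s \right)} = - \frac{329}{17}$ ($l{\left(W,s \right)} = -9 - \left(11 + \frac{11}{-17}\right) = -9 - \frac{176}{17} = - \frac{329}{17}$)
$\frac{1}{l{\left(-460,531 \right)} + \left(N{\left(3 \right)} - 253 S{\left(16,-22 \right)}\right)} = \frac{1}{- \frac{329}{17} + \left(3 - 0\right)} = \frac{1}{- \frac{329}{17} + \left(3 + 0\right)} = \frac{1}{- \frac{329}{17} + 3} = \frac{1}{- \frac{278}{17}} = - \frac{17}{278}$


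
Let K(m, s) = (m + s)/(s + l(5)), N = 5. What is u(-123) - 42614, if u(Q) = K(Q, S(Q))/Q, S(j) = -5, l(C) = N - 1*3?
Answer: -15724694/369 ≈ -42614.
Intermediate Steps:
l(C) = 2 (l(C) = 5 - 1*3 = 5 - 3 = 2)
K(m, s) = (m + s)/(2 + s) (K(m, s) = (m + s)/(s + 2) = (m + s)/(2 + s))
u(Q) = (5/3 - Q/3)/Q (u(Q) = ((Q - 5)/(2 - 5))/Q = ((-5 + Q)/(-3))/Q = (-(-5 + Q)/3)/Q = (5/3 - Q/3)/Q)
u(-123) - 42614 = (1/3)*(5 - 1*(-123))/(-123) - 42614 = (1/3)*(-1/123)*(5 + 123) - 42614 = (1/3)*(-1/123)*128 - 42614 = -128/369 - 42614 = -15724694/369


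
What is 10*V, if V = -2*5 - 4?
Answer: -140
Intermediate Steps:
V = -14 (V = -10 - 4 = -14)
10*V = 10*(-14) = -140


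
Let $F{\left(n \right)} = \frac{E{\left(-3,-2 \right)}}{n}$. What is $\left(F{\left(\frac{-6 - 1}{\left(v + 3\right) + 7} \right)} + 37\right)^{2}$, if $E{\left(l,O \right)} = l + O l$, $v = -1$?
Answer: $\frac{53824}{49} \approx 1098.4$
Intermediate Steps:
$F{\left(n \right)} = \frac{3}{n}$ ($F{\left(n \right)} = \frac{\left(-3\right) \left(1 - 2\right)}{n} = \frac{\left(-3\right) \left(-1\right)}{n} = \frac{3}{n}$)
$\left(F{\left(\frac{-6 - 1}{\left(v + 3\right) + 7} \right)} + 37\right)^{2} = \left(\frac{3}{\left(-6 - 1\right) \frac{1}{\left(-1 + 3\right) + 7}} + 37\right)^{2} = \left(\frac{3}{\left(-7\right) \frac{1}{2 + 7}} + 37\right)^{2} = \left(\frac{3}{\left(-7\right) \frac{1}{9}} + 37\right)^{2} = \left(\frac{3}{- \frac{7}{9}} + 37\right)^{2} = \left(3 \left(- \frac{9}{7}\right) + 37\right)^{2} = \left(- \frac{27}{7} + 37\right)^{2} = \left(\frac{232}{7}\right)^{2} = \frac{53824}{49}$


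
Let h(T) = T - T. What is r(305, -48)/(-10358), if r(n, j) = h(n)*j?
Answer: 0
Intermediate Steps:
h(T) = 0
r(n, j) = 0 (r(n, j) = 0*j = 0)
r(305, -48)/(-10358) = 0/(-10358) = 0*(-1/10358) = 0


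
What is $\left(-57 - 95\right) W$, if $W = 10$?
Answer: $-1520$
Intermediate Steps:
$\left(-57 - 95\right) W = \left(-57 - 95\right) 10 = \left(-152\right) 10 = -1520$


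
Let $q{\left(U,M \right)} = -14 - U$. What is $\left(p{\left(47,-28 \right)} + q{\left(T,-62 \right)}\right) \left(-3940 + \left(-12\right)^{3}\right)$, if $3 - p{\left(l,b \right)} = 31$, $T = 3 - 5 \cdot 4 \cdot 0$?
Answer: $255060$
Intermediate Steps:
$T = 3$ ($T = 3 - 0 = 3 + 0 = 3$)
$p{\left(l,b \right)} = -28$ ($p{\left(l,b \right)} = 3 - 31 = -28$)
$\left(p{\left(47,-28 \right)} + q{\left(T,-62 \right)}\right) \left(-3940 + \left(-12\right)^{3}\right) = \left(-28 - 17\right) \left(-3940 + \left(-12\right)^{3}\right) = \left(-28 - 17\right) \left(-3940 - 1728\right) = \left(-28 - 17\right) \left(-5668\right) = \left(-45\right) \left(-5668\right) = 255060$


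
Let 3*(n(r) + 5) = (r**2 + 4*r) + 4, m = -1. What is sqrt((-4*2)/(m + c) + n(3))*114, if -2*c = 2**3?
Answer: 38*sqrt(1110)/5 ≈ 253.21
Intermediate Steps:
c = -4 (c = -1/2*2**3 = -1/2*8 = -4)
n(r) = -11/3 + r**2/3 + 4*r/3 (n(r) = -5 + ((r**2 + 4*r) + 4)/3 = -5 + (4 + r**2 + 4*r)/3 = -5 + (4/3 + r**2/3 + 4*r/3) = -11/3 + r**2/3 + 4*r/3)
sqrt((-4*2)/(m + c) + n(3))*114 = sqrt((-4*2)/(-1 - 4) + (-11/3 + (1/3)*3**2 + (4/3)*3))*114 = sqrt(-8/(-5) + (-11/3 + (1/3)*9 + 4))*114 = sqrt(-8*(-1/5) + (-11/3 + 3 + 4))*114 = sqrt(8/5 + 10/3)*114 = sqrt(74/15)*114 = (sqrt(1110)/15)*114 = 38*sqrt(1110)/5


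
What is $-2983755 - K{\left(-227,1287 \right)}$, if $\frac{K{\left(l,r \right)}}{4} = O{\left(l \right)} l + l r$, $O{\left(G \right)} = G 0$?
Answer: $-1815159$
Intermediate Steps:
$O{\left(G \right)} = 0$
$K{\left(l,r \right)} = 4 l r$ ($K{\left(l,r \right)} = 4 \left(0 l + l r\right) = 4 \left(0 + l r\right) = 4 l r$)
$-2983755 - K{\left(-227,1287 \right)} = -2983755 - 4 \left(-227\right) 1287 = -2983755 - -1168596 = -2983755 + 1168596 = -1815159$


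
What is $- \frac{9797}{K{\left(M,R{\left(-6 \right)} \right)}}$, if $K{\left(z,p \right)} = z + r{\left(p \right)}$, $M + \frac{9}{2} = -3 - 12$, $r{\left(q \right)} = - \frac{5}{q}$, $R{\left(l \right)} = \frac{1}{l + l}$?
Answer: $- \frac{19594}{81} \approx -241.9$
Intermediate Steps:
$R{\left(l \right)} = \frac{1}{2 l}$
$M = - \frac{39}{2}$ ($M = - \frac{9}{2} - 15 = - \frac{39}{2} \approx -19.5$)
$K{\left(z,p \right)} = z - \frac{5}{p}$
$- \frac{9797}{K{\left(M,R{\left(-6 \right)} \right)}} = - \frac{9797}{- \frac{39}{2} - \frac{5}{\frac{1}{2} \frac{1}{-6}}} = - \frac{9797}{- \frac{39}{2} - \frac{5}{\frac{1}{2} \left(- \frac{1}{6}\right)}} = - \frac{9797}{- \frac{39}{2} - \frac{5}{- \frac{1}{12}}} = - \frac{9797}{- \frac{39}{2} - -60} = - \frac{9797}{- \frac{39}{2} + 60} = - \frac{9797}{\frac{81}{2}} = \left(-9797\right) \frac{2}{81} = - \frac{19594}{81}$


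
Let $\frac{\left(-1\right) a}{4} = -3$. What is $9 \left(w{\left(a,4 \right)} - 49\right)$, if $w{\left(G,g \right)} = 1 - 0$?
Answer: $-432$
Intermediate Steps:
$a = 12$ ($a = \left(-4\right) \left(-3\right) = 12$)
$w{\left(G,g \right)} = 1$ ($w{\left(G,g \right)} = 1 + 0 = 1$)
$9 \left(w{\left(a,4 \right)} - 49\right) = 9 \left(1 - 49\right) = 9 \left(-48\right) = -432$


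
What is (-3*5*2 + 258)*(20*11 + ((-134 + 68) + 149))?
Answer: 69084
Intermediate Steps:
(-3*5*2 + 258)*(20*11 + ((-134 + 68) + 149)) = (-15*2 + 258)*(220 + (-66 + 149)) = (-30 + 258)*(220 + 83) = 228*303 = 69084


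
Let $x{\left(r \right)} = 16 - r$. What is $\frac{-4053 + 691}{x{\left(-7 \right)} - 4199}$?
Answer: $\frac{1681}{2088} \approx 0.80508$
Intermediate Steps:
$\frac{-4053 + 691}{x{\left(-7 \right)} - 4199} = \frac{-4053 + 691}{\left(16 - -7\right) - 4199} = - \frac{3362}{\left(16 + 7\right) - 4199} = - \frac{3362}{23 - 4199} = - \frac{3362}{-4176} = \left(-3362\right) \left(- \frac{1}{4176}\right) = \frac{1681}{2088}$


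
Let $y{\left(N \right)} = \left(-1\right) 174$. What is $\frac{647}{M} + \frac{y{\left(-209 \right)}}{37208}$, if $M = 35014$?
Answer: $\frac{4495285}{325700228} \approx 0.013802$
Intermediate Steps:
$y{\left(N \right)} = -174$
$\frac{647}{M} + \frac{y{\left(-209 \right)}}{37208} = \frac{647}{35014} - \frac{174}{37208} = 647 \cdot \frac{1}{35014} - \frac{87}{18604} = \frac{647}{35014} - \frac{87}{18604} = \frac{4495285}{325700228}$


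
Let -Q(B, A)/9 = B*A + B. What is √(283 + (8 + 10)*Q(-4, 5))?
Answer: √4171 ≈ 64.583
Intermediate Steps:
Q(B, A) = -9*B - 9*A*B (Q(B, A) = -9*(B*A + B) = -9*(A*B + B) = -9*(B + A*B) = -9*B - 9*A*B)
√(283 + (8 + 10)*Q(-4, 5)) = √(283 + (8 + 10)*(-9*(-4)*(1 + 5))) = √(283 + 18*(-9*(-4)*6)) = √(283 + 18*216) = √(283 + 3888) = √4171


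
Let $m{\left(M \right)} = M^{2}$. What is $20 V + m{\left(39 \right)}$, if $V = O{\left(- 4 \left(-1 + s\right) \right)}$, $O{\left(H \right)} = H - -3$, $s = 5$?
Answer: $1261$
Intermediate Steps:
$O{\left(H \right)} = 3 + H$ ($O{\left(H \right)} = H + 3 = 3 + H$)
$V = -13$ ($V = 3 - 4 \left(-1 + 5\right) = 3 - 16 = -13$)
$20 V + m{\left(39 \right)} = 20 \left(-13\right) + 39^{2} = -260 + 1521 = 1261$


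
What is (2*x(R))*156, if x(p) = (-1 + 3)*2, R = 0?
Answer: 1248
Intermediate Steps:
x(p) = 4 (x(p) = 2*2 = 4)
(2*x(R))*156 = (2*4)*156 = 8*156 = 1248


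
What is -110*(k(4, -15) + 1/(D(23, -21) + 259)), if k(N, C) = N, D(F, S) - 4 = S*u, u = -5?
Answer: -81015/184 ≈ -440.30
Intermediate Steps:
D(F, S) = 4 - 5*S (D(F, S) = 4 + S*(-5) = 4 - 5*S)
-110*(k(4, -15) + 1/(D(23, -21) + 259)) = -110*(4 + 1/((4 - 5*(-21)) + 259)) = -110*(4 + 1/((4 + 105) + 259)) = -110*(4 + 1/(109 + 259)) = -110*(4 + 1/368) = -110*1473/368 = -81015/184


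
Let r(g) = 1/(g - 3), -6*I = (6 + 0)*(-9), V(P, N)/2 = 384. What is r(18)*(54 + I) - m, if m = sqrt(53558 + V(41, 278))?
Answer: 21/5 - sqrt(54326) ≈ -228.88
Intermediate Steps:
V(P, N) = 768 (V(P, N) = 2*384 = 768)
I = 9 (I = -(6 + 0)*(-9)/6 = -(-9) = -1/6*(-54) = 9)
r(g) = 1/(-3 + g)
m = sqrt(54326) (m = sqrt(53558 + 768) = sqrt(54326) ≈ 233.08)
r(18)*(54 + I) - m = (54 + 9)/(-3 + 18) - sqrt(54326) = 63/15 - sqrt(54326) = (1/15)*63 - sqrt(54326) = 21/5 - sqrt(54326)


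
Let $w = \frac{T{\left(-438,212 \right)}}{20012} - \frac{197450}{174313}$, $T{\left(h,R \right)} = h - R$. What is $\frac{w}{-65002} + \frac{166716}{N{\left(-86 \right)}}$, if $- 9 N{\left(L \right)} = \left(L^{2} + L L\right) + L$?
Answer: $- \frac{1350100708013982489}{13232472854939236} \approx -102.03$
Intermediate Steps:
$N{\left(L \right)} = - \frac{2 L^{2}}{9} - \frac{L}{9}$ ($N{\left(L \right)} = - \frac{\left(L^{2} + L L\right) + L}{9} = - \frac{\left(L^{2} + L^{2}\right) + L}{9} = - \frac{2 L^{2} + L}{9} = - \frac{L + 2 L^{2}}{9} = - \frac{2 L^{2}}{9} - \frac{L}{9}$)
$w = - \frac{2032336425}{1744175878}$ ($w = \frac{-438 - 212}{20012} - \frac{197450}{174313} = \left(-438 - 212\right) \frac{1}{20012} - \frac{197450}{174313} = \left(-650\right) \frac{1}{20012} - \frac{197450}{174313} = - \frac{325}{10006} - \frac{197450}{174313} = - \frac{2032336425}{1744175878} \approx -1.1652$)
$\frac{w}{-65002} + \frac{166716}{N{\left(-86 \right)}} = - \frac{2032336425}{1744175878 \left(-65002\right)} + \frac{166716}{\left(- \frac{1}{9}\right) \left(-86\right) \left(1 + 2 \left(-86\right)\right)} = \left(- \frac{2032336425}{1744175878}\right) \left(- \frac{1}{65002}\right) + \frac{166716}{\left(- \frac{1}{9}\right) \left(-86\right) \left(1 - 172\right)} = \frac{290333775}{16196417203108} + \frac{166716}{\left(- \frac{1}{9}\right) \left(-86\right) \left(-171\right)} = \frac{290333775}{16196417203108} + \frac{166716}{-1634} = \frac{290333775}{16196417203108} + 166716 \left(- \frac{1}{1634}\right) = \frac{290333775}{16196417203108} - \frac{83358}{817} = - \frac{1350100708013982489}{13232472854939236}$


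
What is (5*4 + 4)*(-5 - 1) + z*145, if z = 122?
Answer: 17546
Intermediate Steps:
(5*4 + 4)*(-5 - 1) + z*145 = (5*4 + 4)*(-5 - 1) + 122*145 = (20 + 4)*(-6) + 17690 = 24*(-6) + 17690 = -144 + 17690 = 17546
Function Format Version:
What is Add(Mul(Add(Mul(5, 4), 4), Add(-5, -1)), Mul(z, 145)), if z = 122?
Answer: 17546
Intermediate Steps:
Add(Mul(Add(Mul(5, 4), 4), Add(-5, -1)), Mul(z, 145)) = Add(Mul(Add(Mul(5, 4), 4), Add(-5, -1)), Mul(122, 145)) = Add(Mul(Add(20, 4), -6), 17690) = Add(Mul(24, -6), 17690) = Add(-144, 17690) = 17546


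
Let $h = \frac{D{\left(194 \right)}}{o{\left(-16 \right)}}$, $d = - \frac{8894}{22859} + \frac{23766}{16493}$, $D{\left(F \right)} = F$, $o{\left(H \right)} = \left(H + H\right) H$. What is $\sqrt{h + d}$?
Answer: $\frac{3 \sqrt{5784825437944523193}}{6032215792} \approx 1.1962$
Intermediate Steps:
$o{\left(H \right)} = 2 H^{2}$ ($o{\left(H \right)} = 2 H H = 2 H^{2}$)
$d = \frac{396578252}{377013487}$ ($d = \left(-8894\right) \frac{1}{22859} + 23766 \cdot \frac{1}{16493} = - \frac{8894}{22859} + \frac{23766}{16493} = \frac{396578252}{377013487} \approx 1.0519$)
$h = \frac{97}{256}$ ($h = \frac{194}{2 \left(-16\right)^{2}} = \frac{194}{2 \cdot 256} = \frac{194}{512} = 194 \cdot \frac{1}{512} = \frac{97}{256} \approx 0.37891$)
$\sqrt{h + d} = \sqrt{\frac{97}{256} + \frac{396578252}{377013487}} = \sqrt{\frac{138094340751}{96515452672}} = \frac{3 \sqrt{5784825437944523193}}{6032215792}$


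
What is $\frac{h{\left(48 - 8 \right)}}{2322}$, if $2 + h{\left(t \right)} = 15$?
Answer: $\frac{13}{2322} \approx 0.0055986$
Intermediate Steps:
$h{\left(t \right)} = 13$ ($h{\left(t \right)} = -2 + 15 = 13$)
$\frac{h{\left(48 - 8 \right)}}{2322} = \frac{13}{2322}$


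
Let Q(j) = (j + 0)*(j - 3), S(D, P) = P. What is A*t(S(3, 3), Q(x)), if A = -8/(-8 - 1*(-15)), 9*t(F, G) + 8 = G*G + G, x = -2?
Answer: -272/21 ≈ -12.952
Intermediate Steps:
Q(j) = j*(-3 + j)
t(F, G) = -8/9 + G/9 + G²/9 (t(F, G) = -8/9 + (G*G + G)/9 = -8/9 + (G² + G)/9 = -8/9 + (G + G²)/9 = -8/9 + (G/9 + G²/9) = -8/9 + G/9 + G²/9)
A = -8/7 (A = -8/(-8 + 15) = -8/7 ≈ -1.1429)
A*t(S(3, 3), Q(x)) = -8*(-8/9 + (-2*(-3 - 2))/9 + (-2*(-3 - 2))²/9)/7 = -8*(-8/9 + (-2*(-5))/9 + (-2*(-5))²/9)/7 = -8*(-8/9 + (⅑)*10 + (⅑)*10²)/7 = -8*(-8/9 + 10/9 + (⅑)*100)/7 = -8*(-8/9 + 10/9 + 100/9)/7 = -8/7*34/3 = -272/21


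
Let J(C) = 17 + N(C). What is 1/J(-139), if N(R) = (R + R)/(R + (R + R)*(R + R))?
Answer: 555/9433 ≈ 0.058836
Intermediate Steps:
N(R) = 2*R/(R + 4*R²) (N(R) = (2*R)/(R + (2*R)*(2*R)) = (2*R)/(R + 4*R²) = 2*R/(R + 4*R²))
J(C) = 17 + 2/(1 + 4*C)
1/J(-139) = 1/((19 + 68*(-139))/(1 + 4*(-139))) = 1/((19 - 9452)/(1 - 556)) = 1/(-9433/(-555)) = 1/(-1/555*(-9433)) = 1/(9433/555) = 555/9433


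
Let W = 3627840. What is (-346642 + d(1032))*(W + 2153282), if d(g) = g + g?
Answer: -1992047456516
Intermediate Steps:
d(g) = 2*g
(-346642 + d(1032))*(W + 2153282) = (-346642 + 2*1032)*(3627840 + 2153282) = (-346642 + 2064)*5781122 = -344578*5781122 = -1992047456516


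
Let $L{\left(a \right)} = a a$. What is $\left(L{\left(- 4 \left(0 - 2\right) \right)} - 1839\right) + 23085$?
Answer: $21310$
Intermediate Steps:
$L{\left(a \right)} = a^{2}$
$\left(L{\left(- 4 \left(0 - 2\right) \right)} - 1839\right) + 23085 = \left(\left(- 4 \left(0 - 2\right)\right)^{2} - 1839\right) + 23085 = \left(\left(\left(-4\right) \left(-2\right)\right)^{2} - 1839\right) + 23085 = \left(8^{2} - 1839\right) + 23085 = \left(64 - 1839\right) + 23085 = -1775 + 23085 = 21310$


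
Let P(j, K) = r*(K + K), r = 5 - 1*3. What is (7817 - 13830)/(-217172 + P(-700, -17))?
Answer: 6013/217240 ≈ 0.027679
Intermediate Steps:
r = 2 (r = 5 - 3 = 2)
P(j, K) = 4*K (P(j, K) = 2*(K + K) = 2*(2*K) = 4*K)
(7817 - 13830)/(-217172 + P(-700, -17)) = (7817 - 13830)/(-217172 + 4*(-17)) = -6013/(-217172 - 68) = -6013/(-217240) = -6013*(-1/217240) = 6013/217240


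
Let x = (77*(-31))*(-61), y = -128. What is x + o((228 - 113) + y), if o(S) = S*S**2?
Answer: 143410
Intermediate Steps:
o(S) = S**3
x = 145607 (x = -2387*(-61) = 145607)
x + o((228 - 113) + y) = 145607 + ((228 - 113) - 128)**3 = 145607 + (115 - 128)**3 = 145607 + (-13)**3 = 145607 - 2197 = 143410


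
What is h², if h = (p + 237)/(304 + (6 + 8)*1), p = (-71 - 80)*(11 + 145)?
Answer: 60419529/11236 ≈ 5377.3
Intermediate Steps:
p = -23556 (p = -151*156 = -23556)
h = -7773/106 (h = (-23556 + 237)/(304 + (6 + 8)*1) = -23319/(304 + 14*1) = -23319/(304 + 14) = -23319/318 = -23319*1/318 = -7773/106 ≈ -73.330)
h² = (-7773/106)² = 60419529/11236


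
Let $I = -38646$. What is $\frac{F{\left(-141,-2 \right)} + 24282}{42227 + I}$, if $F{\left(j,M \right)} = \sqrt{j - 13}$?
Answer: $\frac{24282}{3581} + \frac{i \sqrt{154}}{3581} \approx 6.7808 + 0.0034654 i$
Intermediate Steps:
$F{\left(j,M \right)} = \sqrt{-13 + j}$
$\frac{F{\left(-141,-2 \right)} + 24282}{42227 + I} = \frac{\sqrt{-13 - 141} + 24282}{42227 - 38646} = \frac{\sqrt{-154} + 24282}{3581} = \left(i \sqrt{154} + 24282\right) \frac{1}{3581} = \left(24282 + i \sqrt{154}\right) \frac{1}{3581} = \frac{24282}{3581} + \frac{i \sqrt{154}}{3581}$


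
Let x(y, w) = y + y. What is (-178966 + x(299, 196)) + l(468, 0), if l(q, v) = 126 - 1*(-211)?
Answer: -178031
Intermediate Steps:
l(q, v) = 337 (l(q, v) = 126 + 211 = 337)
x(y, w) = 2*y
(-178966 + x(299, 196)) + l(468, 0) = (-178966 + 2*299) + 337 = (-178966 + 598) + 337 = -178368 + 337 = -178031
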